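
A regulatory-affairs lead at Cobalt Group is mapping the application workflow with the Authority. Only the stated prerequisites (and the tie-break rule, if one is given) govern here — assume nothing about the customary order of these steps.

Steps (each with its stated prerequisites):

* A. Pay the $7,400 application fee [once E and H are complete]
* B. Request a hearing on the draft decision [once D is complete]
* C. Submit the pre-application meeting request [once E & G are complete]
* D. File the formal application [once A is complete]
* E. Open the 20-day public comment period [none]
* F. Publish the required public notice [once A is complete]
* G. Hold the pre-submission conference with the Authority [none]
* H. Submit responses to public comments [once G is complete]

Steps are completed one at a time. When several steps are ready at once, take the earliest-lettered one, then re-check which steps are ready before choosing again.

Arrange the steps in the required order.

E and G have no prerequisites; E has the earlier label, so E is first.
G is the only step now ready → G.
Now C and H have their prerequisites met. C has the earlier label, so C next.
That leaves H as the only ready step → H.
A is the only step now ready → A.
Now D and F have their prerequisites met. D has the earlier label, so D next.
Now B and F have their prerequisites met. B has the earlier label, so B next.
F needed A, now all done → F.

E, G, C, H, A, D, B, F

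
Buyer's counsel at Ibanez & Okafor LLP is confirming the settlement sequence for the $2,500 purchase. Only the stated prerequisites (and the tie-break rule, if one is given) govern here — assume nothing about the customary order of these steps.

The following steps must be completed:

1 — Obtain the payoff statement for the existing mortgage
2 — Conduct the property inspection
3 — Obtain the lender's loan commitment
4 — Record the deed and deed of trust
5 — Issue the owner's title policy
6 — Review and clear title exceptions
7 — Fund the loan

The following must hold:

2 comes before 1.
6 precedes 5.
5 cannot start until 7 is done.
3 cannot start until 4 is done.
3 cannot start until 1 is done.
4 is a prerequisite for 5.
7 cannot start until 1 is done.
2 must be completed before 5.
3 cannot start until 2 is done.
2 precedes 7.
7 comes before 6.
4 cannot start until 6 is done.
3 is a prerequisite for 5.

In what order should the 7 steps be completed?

2, 1, 7, 6, 4, 3, 5

2 has no prerequisites → 2 first.
Next only 1 has its prerequisites met → 1.
That leaves 7 as the only ready step → 7.
6 needed 7, now all done → 6.
4 needed 6, now all done → 4.
3 is the only step now ready → 3.
5 is the only step now ready → 5.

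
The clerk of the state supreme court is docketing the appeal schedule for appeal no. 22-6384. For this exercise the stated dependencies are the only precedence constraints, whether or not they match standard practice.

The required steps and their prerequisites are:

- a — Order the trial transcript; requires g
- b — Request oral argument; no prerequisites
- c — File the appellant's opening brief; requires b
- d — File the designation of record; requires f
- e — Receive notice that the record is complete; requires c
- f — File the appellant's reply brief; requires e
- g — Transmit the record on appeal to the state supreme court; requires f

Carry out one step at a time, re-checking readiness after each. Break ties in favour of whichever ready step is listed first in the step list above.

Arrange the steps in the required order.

b, c, e, f, d, g, a

b has no prerequisites → b first.
c needed b, now all done → c.
That leaves e as the only ready step → e.
Next only f has its prerequisites met → f.
Now d and g have their prerequisites met. d is listed earlier, so d next.
That leaves g as the only ready step → g.
a needed g, now all done → a.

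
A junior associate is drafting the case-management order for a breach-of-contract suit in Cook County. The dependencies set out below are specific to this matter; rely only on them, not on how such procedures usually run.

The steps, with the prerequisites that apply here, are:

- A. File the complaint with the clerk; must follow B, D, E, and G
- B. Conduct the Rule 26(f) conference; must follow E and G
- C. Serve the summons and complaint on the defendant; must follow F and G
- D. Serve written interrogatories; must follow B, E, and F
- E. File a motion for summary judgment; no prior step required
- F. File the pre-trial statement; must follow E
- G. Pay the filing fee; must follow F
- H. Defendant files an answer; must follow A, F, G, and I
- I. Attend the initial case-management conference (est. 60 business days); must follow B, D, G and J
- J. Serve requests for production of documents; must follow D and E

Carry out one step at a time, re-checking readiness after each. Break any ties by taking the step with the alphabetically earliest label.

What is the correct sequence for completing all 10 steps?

E has no prerequisites → E first.
F needed E, now all done → F.
G needed F, now all done → G.
B and C are both available; B has the earlier label → B.
D now also ready, so the ready set is {C, D}; C has the earlier label → C.
Next only D has its prerequisites met → D.
Now A and J have their prerequisites met. A has the earlier label, so A next.
J needed D and E, now all done → J.
I needed B, D, G and J, now all done → I.
H needed A, F, G and I, now all done → H.

E F G B C D A J I H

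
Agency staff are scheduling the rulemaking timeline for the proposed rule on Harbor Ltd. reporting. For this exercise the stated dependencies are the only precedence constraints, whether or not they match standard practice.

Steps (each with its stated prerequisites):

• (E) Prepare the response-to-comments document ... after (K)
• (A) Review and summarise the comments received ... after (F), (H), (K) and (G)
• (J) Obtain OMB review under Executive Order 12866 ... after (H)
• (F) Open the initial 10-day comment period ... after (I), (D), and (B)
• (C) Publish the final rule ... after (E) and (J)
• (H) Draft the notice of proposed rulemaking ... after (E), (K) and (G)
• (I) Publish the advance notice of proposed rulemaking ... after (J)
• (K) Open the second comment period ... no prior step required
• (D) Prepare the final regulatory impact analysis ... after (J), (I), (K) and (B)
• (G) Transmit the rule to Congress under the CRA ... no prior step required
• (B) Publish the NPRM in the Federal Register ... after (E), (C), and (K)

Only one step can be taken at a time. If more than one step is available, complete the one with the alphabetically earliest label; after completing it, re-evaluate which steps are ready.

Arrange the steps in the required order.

(G) (K) (E) (H) (J) (C) (B) (I) (D) (F) (A)

(G) and (K) have no prerequisites; (G) has the earlier label, so (G) is first.
(K) is the only step now ready → (K).
Next only (E) has its prerequisites met → (E).
(H) needed (E), (G) and (K), now all done → (H).
(J) needed (H), now all done → (J).
(C) and (I) are both available; (C) has the earlier label → (C).
(B) now also ready, so the ready set is {(B), (I)}; (B) has the earlier label → (B).
Next only (I) has its prerequisites met → (I).
Next only (D) has its prerequisites met → (D).
Next only (F) has its prerequisites met → (F).
(A) needed (F), (G), (H) and (K), now all done → (A).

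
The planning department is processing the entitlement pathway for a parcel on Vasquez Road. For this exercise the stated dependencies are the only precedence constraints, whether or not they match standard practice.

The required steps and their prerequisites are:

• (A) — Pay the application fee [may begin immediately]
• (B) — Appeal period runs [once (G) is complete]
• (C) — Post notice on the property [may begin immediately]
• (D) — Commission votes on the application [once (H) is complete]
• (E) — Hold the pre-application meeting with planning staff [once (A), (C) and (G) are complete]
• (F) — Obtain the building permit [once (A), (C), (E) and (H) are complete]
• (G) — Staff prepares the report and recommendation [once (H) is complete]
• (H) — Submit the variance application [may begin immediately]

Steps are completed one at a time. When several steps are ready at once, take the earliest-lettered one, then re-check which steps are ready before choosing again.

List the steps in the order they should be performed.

(A) (C) (H) (D) (G) (B) (E) (F)

(A), (C) and (H) have no prerequisites; (A) has the earlier label, so (A) is first.
Now (C) and (H) have their prerequisites met. (C) has the earlier label, so (C) next.
Next only (H) has its prerequisites met → (H).
(D) and (G) are both available; (D) has the earlier label → (D).
Next only (G) has its prerequisites met → (G).
Now (B) and (E) have their prerequisites met. (B) has the earlier label, so (B) next.
Next only (E) has its prerequisites met → (E).
(F) needed (A), (C), (E) and (H), now all done → (F).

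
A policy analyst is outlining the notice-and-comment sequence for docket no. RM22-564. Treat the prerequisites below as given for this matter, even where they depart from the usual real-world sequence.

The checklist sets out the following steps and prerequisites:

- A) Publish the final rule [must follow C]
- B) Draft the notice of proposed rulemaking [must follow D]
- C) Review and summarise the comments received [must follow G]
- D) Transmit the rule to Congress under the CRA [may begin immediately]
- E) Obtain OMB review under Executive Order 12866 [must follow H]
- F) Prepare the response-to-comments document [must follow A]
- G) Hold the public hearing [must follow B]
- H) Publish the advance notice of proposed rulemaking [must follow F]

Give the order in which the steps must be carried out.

Only D has no prerequisites, so it is first.
B is the only step now ready → B.
G needed B, now all done → G.
Next only C has its prerequisites met → C.
A is the only step now ready → A.
That leaves F as the only ready step → F.
Next only H has its prerequisites met → H.
E is the only step now ready → E.

D B G C A F H E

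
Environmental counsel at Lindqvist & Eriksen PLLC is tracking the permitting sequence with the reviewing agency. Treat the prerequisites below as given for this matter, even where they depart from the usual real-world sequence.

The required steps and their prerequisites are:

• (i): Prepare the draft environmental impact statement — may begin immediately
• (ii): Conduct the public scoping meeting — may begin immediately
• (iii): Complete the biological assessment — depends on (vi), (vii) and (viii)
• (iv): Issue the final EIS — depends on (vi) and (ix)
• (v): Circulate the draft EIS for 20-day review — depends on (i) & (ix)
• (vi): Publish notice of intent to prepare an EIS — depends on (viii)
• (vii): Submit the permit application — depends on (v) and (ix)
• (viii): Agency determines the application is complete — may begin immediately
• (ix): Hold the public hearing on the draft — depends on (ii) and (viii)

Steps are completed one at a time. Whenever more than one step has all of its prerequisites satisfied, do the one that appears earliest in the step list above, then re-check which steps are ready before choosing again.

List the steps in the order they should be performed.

(i), (ii), (viii), (vi), (ix), (iv), (v), (vii), (iii)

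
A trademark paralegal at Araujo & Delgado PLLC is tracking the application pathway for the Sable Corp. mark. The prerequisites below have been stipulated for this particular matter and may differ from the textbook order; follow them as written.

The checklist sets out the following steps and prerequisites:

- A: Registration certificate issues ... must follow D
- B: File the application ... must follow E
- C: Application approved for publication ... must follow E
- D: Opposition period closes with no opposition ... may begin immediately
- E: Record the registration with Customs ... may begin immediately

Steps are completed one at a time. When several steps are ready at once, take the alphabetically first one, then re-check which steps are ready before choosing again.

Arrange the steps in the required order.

D, A, E, B, C

Nothing is required for D and E. D has the earlier label → D first.
Ready: A and E. A has the earlier label → A.
E is the only step now ready → E.
Now B and C have their prerequisites met. B has the earlier label, so B next.
C needed E, now all done → C.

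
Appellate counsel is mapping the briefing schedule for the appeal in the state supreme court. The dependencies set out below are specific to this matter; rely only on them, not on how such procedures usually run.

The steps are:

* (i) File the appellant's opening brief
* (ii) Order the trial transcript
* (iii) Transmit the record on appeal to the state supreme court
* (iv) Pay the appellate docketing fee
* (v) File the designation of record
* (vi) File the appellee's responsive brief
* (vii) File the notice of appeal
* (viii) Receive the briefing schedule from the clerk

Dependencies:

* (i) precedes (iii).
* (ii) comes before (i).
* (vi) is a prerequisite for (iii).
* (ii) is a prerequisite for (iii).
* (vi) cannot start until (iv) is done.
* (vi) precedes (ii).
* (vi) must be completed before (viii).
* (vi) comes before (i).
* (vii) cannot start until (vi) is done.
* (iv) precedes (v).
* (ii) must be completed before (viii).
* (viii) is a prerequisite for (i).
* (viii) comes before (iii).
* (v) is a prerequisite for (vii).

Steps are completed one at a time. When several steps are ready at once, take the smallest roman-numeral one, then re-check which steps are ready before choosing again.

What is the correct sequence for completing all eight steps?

(iv) → (v) → (vi) → (ii) → (vii) → (viii) → (i) → (iii)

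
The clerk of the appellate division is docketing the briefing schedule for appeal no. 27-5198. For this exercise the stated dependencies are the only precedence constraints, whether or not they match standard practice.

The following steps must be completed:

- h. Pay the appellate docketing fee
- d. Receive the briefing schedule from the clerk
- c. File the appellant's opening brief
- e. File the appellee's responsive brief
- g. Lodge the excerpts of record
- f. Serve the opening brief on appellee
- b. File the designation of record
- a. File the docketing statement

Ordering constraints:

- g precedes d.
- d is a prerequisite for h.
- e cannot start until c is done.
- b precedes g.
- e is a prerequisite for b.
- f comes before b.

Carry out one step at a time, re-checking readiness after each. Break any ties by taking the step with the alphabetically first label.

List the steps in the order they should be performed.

a → c → e → f → b → g → d → h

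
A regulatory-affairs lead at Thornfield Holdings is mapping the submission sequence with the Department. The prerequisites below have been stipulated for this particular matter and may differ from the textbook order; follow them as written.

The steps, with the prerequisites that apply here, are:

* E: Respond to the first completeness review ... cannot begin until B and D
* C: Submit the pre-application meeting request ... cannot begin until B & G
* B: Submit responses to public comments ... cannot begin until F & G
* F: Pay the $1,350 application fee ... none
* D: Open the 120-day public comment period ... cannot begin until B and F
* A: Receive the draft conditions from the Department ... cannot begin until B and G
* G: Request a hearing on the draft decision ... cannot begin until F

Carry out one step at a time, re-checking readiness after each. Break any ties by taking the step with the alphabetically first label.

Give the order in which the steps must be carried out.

Only F has no prerequisites, so it is first.
G needed F, now all done → G.
B is the only step now ready → B.
Ready: A, C and D. A has the earlier label → A.
Now C and D have their prerequisites met. C has the earlier label, so C next.
Next only D has its prerequisites met → D.
That leaves E as the only ready step → E.

F → G → B → A → C → D → E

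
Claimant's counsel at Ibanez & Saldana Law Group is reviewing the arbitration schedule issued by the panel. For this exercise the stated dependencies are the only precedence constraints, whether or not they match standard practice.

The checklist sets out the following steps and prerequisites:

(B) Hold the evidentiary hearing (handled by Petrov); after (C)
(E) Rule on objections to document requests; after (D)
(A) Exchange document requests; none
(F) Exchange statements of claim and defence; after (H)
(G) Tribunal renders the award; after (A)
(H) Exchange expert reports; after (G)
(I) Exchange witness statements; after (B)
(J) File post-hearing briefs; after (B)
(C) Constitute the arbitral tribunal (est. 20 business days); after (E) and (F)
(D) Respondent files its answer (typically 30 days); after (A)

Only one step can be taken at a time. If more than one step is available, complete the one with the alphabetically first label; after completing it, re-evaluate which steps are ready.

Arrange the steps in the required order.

(A) (D) (E) (G) (H) (F) (C) (B) (I) (J)

(A) is the only step with nothing outstanding, so it goes first.
Ready: (D) and (G). (D) has the earlier label → (D).
(E) and (G) are both available; (E) has the earlier label → (E).
(G) needed (A), now all done → (G).
That leaves (H) as the only ready step → (H).
(F) needed (H), now all done → (F).
(C) needed (E) and (F), now all done → (C).
(B) needed (C), now all done → (B).
Now (I) and (J) have their prerequisites met. (I) has the earlier label, so (I) next.
(J) needed (B), now all done → (J).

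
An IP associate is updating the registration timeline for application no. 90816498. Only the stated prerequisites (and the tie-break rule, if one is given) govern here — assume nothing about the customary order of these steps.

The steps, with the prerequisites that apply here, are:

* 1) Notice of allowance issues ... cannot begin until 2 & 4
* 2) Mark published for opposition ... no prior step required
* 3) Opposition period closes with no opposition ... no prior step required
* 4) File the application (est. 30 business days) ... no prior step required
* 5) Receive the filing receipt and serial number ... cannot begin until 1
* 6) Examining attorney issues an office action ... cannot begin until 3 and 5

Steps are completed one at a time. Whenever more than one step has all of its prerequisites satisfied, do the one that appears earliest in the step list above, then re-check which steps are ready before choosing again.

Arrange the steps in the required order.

Nothing is required for 2, 3 and 4. 2 is listed earlier → 2 first.
Now 3 and 4 have their prerequisites met. 3 is listed earlier, so 3 next.
4 is the only step now ready → 4.
1 needed 2 and 4, now all done → 1.
5 needed 1, now all done → 5.
6 needed 3 and 5, now all done → 6.

2 → 3 → 4 → 1 → 5 → 6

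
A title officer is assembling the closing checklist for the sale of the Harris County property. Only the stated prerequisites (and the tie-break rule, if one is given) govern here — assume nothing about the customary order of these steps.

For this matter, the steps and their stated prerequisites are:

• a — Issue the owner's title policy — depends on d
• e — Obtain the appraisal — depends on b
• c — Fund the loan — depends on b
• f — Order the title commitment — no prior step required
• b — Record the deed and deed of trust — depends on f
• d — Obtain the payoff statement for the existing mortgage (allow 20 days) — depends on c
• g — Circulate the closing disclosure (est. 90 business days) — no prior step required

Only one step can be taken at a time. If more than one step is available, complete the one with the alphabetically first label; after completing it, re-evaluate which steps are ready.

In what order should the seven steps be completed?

f and g have no prerequisites; f has the earlier label, so f is first.
b now also ready, so the ready set is {b, g}; b has the earlier label → b.
c and e now also ready, so the ready set is {c, e, g}; c has the earlier label → c.
Ready: d, e and g. d has the earlier label → d.
Now a, e and g have their prerequisites met. a has the earlier label, so a next.
Now e and g have their prerequisites met. e has the earlier label, so e next.
Next only g has its prerequisites met → g.

f b c d a e g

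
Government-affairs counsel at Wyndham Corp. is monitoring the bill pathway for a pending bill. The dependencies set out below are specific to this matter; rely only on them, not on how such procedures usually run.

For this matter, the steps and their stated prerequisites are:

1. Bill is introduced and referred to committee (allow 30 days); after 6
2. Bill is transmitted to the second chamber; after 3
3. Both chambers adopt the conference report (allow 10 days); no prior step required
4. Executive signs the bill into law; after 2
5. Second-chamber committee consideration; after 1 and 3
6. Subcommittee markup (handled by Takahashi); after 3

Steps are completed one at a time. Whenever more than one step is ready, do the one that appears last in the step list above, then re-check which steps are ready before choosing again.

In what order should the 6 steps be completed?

3, 6, 2, 4, 1, 5

3 is the only step with nothing outstanding, so it goes first.
6 and 2 are both available; 6 is listed later → 6.
1 now also ready, so the ready set is {2, 1}; 2 is listed later → 2.
Now 4 and 1 have their prerequisites met. 4 is listed later, so 4 next.
That leaves 1 as the only ready step → 1.
5 needed 3 and 1, now all done → 5.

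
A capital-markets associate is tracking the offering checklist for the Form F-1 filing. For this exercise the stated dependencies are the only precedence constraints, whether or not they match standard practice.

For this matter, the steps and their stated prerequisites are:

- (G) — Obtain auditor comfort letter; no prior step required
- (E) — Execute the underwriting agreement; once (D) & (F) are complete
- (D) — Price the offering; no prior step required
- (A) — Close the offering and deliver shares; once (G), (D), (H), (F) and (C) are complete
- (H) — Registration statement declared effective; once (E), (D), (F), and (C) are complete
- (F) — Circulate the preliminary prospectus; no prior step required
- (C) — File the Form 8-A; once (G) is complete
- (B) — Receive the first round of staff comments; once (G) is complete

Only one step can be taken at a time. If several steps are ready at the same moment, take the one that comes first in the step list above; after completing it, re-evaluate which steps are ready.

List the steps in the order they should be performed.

(G), (D) and (F) have no prerequisites; (G) is listed earlier, so (G) is first.
(C) and (B) now also ready, so the ready set is {(D), (F), (C), (B)}; (D) is listed earlier → (D).
Ready: (F), (C) and (B). (F) is listed earlier → (F).
Ready: (E), (C) and (B). (E) is listed earlier → (E).
Now (C) and (B) have their prerequisites met. (C) is listed earlier, so (C) next.
Ready: (H) and (B). (H) is listed earlier → (H).
(A) now also ready, so the ready set is {(A), (B)}; (A) is listed earlier → (A).
(B) needed (G), now all done → (B).

(G), (D), (F), (E), (C), (H), (A), (B)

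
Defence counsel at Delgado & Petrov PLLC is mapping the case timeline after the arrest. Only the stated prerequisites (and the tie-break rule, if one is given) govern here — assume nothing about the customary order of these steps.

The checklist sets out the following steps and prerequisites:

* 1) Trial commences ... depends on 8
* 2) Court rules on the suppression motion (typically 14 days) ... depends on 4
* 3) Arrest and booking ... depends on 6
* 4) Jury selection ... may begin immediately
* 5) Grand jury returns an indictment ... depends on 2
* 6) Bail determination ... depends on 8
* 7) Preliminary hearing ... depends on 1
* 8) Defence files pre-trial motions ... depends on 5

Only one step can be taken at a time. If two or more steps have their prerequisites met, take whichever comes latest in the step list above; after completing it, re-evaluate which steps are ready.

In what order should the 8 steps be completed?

4 is the only step with nothing outstanding, so it goes first.
2 needed 4, now all done → 2.
5 is the only step now ready → 5.
8 needed 5, now all done → 8.
Ready: 6 and 1. 6 is listed later → 6.
3 now also ready, so the ready set is {3, 1}; 3 is listed later → 3.
1 needed 8, now all done → 1.
That leaves 7 as the only ready step → 7.

4 2 5 8 6 3 1 7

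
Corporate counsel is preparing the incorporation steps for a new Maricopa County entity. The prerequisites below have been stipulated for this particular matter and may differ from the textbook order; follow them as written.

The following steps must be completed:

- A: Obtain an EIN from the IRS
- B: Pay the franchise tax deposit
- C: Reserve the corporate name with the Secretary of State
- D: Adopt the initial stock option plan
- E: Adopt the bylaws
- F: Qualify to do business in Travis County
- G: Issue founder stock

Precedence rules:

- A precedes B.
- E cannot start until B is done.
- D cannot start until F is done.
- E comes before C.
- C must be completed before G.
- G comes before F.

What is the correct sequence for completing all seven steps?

A has no prerequisites → A first.
B needed A, now all done → B.
E needed B, now all done → E.
C needed E, now all done → C.
Next only G has its prerequisites met → G.
That leaves F as the only ready step → F.
D needed F, now all done → D.

A B E C G F D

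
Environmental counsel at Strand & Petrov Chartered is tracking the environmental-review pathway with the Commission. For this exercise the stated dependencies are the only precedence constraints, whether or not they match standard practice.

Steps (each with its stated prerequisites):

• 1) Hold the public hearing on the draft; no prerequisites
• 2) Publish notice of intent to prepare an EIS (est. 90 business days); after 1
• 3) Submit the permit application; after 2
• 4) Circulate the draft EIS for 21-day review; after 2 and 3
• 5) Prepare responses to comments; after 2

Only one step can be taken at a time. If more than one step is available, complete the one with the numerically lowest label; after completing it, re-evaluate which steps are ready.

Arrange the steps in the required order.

1, 2, 3, 4, 5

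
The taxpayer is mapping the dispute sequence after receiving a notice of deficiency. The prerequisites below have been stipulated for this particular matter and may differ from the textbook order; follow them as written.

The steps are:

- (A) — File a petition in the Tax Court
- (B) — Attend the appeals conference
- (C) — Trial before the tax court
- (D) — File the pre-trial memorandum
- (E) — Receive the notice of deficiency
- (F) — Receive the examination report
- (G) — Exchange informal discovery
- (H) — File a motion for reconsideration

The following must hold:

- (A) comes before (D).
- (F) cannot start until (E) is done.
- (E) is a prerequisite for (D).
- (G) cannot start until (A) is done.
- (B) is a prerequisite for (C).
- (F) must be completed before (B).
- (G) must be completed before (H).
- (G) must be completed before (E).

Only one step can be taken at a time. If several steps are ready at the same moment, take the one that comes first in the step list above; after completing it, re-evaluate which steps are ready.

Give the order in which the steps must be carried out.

(A) is the only step with nothing outstanding, so it goes first.
Next only (G) has its prerequisites met → (G).
Ready: (E) and (H). (E) is listed earlier → (E).
Ready: (D), (F) and (H). (D) is listed earlier → (D).
(F) and (H) are both available; (F) is listed earlier → (F).
(B) now also ready, so the ready set is {(B), (H)}; (B) is listed earlier → (B).
(C) and (H) are both available; (C) is listed earlier → (C).
(H) needed (G), now all done → (H).

(A), (G), (E), (D), (F), (B), (C), (H)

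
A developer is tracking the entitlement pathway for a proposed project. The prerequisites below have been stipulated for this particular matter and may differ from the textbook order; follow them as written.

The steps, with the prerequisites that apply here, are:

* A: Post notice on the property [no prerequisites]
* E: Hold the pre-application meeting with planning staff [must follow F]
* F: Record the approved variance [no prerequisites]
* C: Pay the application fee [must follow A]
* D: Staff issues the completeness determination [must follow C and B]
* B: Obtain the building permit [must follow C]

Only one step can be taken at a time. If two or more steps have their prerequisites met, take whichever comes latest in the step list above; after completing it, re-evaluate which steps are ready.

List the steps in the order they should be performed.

F, E, A, C, B, D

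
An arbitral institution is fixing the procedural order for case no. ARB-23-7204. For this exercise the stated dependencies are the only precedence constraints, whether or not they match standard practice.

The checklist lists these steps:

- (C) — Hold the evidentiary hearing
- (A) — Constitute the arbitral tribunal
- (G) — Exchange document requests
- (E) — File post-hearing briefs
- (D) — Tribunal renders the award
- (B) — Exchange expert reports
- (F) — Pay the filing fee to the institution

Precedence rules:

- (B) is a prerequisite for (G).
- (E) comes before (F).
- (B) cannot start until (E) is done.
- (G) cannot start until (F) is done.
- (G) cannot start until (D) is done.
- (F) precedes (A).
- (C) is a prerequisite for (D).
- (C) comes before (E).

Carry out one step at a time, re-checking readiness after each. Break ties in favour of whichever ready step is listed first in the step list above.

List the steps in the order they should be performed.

(C) is the only step with nothing outstanding, so it goes first.
Ready: (E) and (D). (E) is listed earlier → (E).
(B) and (F) now also ready, so the ready set is {(D), (B), (F)}; (D) is listed earlier → (D).
Ready: (B) and (F). (B) is listed earlier → (B).
(F) is the only step now ready → (F).
Now (A) and (G) have their prerequisites met. (A) is listed earlier, so (A) next.
Next only (G) has its prerequisites met → (G).

(C) → (E) → (D) → (B) → (F) → (A) → (G)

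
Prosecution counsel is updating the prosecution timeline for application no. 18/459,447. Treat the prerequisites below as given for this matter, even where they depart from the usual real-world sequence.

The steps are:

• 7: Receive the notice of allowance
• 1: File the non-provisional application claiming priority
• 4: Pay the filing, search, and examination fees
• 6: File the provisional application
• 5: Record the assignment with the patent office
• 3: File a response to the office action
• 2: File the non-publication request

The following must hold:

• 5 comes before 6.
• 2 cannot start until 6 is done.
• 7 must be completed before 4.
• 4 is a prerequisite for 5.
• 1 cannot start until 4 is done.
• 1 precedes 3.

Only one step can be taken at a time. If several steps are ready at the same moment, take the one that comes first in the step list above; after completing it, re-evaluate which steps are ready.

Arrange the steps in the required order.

7 has no prerequisites → 7 first.
4 is the only step now ready → 4.
Now 1 and 5 have their prerequisites met. 1 is listed earlier, so 1 next.
Now 5 and 3 have their prerequisites met. 5 is listed earlier, so 5 next.
6 and 3 are both available; 6 is listed earlier → 6.
Now 3 and 2 have their prerequisites met. 3 is listed earlier, so 3 next.
Next only 2 has its prerequisites met → 2.

7, 4, 1, 5, 6, 3, 2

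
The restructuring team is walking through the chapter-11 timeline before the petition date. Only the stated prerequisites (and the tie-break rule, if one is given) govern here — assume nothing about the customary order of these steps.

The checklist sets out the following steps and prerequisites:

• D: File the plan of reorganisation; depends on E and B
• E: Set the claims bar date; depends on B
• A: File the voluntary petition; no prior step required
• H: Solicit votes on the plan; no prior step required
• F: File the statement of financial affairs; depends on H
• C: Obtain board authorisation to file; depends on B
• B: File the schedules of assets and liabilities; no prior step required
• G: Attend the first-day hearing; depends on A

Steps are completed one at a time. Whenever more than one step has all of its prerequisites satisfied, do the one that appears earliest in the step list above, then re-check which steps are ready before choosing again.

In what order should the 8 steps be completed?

A, H, F, B, E, D, C, G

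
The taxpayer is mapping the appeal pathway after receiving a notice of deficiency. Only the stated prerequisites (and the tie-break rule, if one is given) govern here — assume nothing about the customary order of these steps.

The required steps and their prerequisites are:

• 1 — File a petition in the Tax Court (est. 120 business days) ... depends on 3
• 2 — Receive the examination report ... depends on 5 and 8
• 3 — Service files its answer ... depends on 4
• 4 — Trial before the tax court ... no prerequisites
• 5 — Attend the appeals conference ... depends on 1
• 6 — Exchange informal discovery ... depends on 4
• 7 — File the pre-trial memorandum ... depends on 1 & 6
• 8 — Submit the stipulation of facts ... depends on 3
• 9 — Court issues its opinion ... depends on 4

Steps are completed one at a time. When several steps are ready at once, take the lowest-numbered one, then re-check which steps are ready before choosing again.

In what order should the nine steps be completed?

Only 4 has no prerequisites, so it is first.
Now 3, 6 and 9 have their prerequisites met. 3 has the earlier label, so 3 next.
Ready: 1, 6, 8 and 9. 1 has the earlier label → 1.
Ready: 5, 6, 8 and 9. 5 has the earlier label → 5.
Ready: 6, 8 and 9. 6 has the earlier label → 6.
Now 7, 8 and 9 have their prerequisites met. 7 has the earlier label, so 7 next.
Now 8 and 9 have their prerequisites met. 8 has the earlier label, so 8 next.
2 and 9 are both available; 2 has the earlier label → 2.
That leaves 9 as the only ready step → 9.

4 3 1 5 6 7 8 2 9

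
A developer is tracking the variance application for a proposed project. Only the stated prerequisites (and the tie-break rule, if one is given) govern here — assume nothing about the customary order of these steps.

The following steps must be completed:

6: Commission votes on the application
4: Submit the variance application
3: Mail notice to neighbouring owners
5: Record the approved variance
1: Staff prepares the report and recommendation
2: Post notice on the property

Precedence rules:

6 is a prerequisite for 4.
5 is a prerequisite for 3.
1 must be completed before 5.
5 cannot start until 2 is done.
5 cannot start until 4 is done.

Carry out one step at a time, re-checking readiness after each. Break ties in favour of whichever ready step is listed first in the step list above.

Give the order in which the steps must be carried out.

6 4 1 2 5 3

Nothing is required for 6, 1 and 2. 6 is listed earlier → 6 first.
4, 1 and 2 are all available; 4 is listed earlier → 4.
1 and 2 are both available; 1 is listed earlier → 1.
Next only 2 has its prerequisites met → 2.
5 is the only step now ready → 5.
3 is the only step now ready → 3.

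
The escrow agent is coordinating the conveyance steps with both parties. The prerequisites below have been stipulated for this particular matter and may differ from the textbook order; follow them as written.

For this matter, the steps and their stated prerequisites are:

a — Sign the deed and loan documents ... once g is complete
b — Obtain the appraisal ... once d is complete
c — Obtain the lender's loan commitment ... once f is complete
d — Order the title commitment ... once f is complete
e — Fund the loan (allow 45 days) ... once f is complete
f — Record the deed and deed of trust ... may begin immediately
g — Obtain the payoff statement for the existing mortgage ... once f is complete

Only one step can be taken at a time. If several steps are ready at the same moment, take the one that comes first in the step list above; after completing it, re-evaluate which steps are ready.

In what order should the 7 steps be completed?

f, c, d, b, e, g, a

f has no prerequisites → f first.
c, d, e and g are all available; c is listed earlier → c.
Now d, e and g have their prerequisites met. d is listed earlier, so d next.
b now also ready, so the ready set is {b, e, g}; b is listed earlier → b.
Ready: e and g. e is listed earlier → e.
Next only g has its prerequisites met → g.
a needed g, now all done → a.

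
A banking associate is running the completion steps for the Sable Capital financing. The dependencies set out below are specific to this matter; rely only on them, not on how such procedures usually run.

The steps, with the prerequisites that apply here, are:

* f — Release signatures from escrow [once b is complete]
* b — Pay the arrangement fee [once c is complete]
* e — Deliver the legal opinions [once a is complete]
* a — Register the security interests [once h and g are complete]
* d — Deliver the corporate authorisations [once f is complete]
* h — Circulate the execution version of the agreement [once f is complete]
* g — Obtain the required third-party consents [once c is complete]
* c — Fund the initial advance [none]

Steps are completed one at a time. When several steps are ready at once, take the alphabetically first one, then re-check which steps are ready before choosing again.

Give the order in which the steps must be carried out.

c b f d g h a e

c is the only step with nothing outstanding, so it goes first.
Ready: b and g. b has the earlier label → b.
f now also ready, so the ready set is {f, g}; f has the earlier label → f.
d and h now also ready, so the ready set is {d, g, h}; d has the earlier label → d.
g and h are both available; g has the earlier label → g.
Next only h has its prerequisites met → h.
That leaves a as the only ready step → a.
e needed a, now all done → e.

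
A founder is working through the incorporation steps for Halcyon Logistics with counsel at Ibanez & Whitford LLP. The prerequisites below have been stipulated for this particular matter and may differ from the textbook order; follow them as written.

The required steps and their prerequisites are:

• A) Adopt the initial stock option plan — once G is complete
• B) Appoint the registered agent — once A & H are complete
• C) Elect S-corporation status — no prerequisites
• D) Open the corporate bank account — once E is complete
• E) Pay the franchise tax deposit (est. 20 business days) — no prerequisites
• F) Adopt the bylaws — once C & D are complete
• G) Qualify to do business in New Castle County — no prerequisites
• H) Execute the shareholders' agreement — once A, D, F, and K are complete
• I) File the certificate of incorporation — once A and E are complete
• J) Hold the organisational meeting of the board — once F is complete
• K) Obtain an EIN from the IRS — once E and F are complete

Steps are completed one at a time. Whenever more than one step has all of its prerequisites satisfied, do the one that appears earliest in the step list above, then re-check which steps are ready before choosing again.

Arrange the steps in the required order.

C, E and G have no prerequisites; C is listed earlier, so C is first.
E and G are both available; E is listed earlier → E.
Now D and G have their prerequisites met. D is listed earlier, so D next.
F now also ready, so the ready set is {F, G}; F is listed earlier → F.
Ready: G, J and K. G is listed earlier → G.
A now also ready, so the ready set is {A, J, K}; A is listed earlier → A.
I now also ready, so the ready set is {I, J, K}; I is listed earlier → I.
Now J and K have their prerequisites met. J is listed earlier, so J next.
That leaves K as the only ready step → K.
H needed A, D, F and K, now all done → H.
B needed A and H, now all done → B.

C → E → D → F → G → A → I → J → K → H → B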